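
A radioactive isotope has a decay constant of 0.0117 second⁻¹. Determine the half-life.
t½ = ln(2)/λ = 59.24 seconds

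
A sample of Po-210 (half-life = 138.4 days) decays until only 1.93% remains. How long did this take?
t = t½ × log₂(N₀/N) = 788.2 days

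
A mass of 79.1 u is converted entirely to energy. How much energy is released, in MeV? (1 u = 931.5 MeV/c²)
E = mc² = 73680 MeV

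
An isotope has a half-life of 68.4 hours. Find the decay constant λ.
λ = ln(2)/t½ = 0.01013 hour⁻¹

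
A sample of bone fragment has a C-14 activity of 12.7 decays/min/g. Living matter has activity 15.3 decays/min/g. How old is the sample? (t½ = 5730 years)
Age = t½ × log₂(A₀/A) = 1540 years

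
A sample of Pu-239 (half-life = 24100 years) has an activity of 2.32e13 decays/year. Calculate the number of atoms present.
N = A/λ = 8.066e17 atoms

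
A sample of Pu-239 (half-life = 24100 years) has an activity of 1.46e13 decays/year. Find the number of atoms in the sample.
N = A/λ = 5.076e17 atoms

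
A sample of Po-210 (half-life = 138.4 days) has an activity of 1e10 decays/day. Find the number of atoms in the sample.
N = A/λ = 1.997e12 atoms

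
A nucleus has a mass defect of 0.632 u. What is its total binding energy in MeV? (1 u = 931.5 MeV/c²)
B.E. = Δm × 931.5 = 588.7 MeV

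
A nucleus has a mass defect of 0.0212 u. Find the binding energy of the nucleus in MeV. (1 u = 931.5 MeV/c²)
B.E. = Δm × 931.5 = 19.75 MeV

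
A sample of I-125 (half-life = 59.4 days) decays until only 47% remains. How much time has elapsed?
t = t½ × log₂(N₀/N) = 64.7 days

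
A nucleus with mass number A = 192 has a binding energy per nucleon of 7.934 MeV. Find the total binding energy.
B.E. = 7.934 × 192 = 1523 MeV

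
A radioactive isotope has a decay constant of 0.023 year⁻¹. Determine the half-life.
t½ = ln(2)/λ = 30.14 years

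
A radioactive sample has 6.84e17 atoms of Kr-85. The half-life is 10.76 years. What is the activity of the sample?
A = λN = 4.406e16 decays/year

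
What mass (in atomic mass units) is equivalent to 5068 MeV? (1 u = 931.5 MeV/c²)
m = E/c² = 5.441 u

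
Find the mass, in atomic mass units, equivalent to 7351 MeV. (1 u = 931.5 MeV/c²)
m = E/c² = 7.892 u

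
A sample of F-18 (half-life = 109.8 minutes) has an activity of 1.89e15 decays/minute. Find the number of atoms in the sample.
N = A/λ = 2.994e17 atoms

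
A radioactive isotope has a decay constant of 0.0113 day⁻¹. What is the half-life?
t½ = ln(2)/λ = 61.34 days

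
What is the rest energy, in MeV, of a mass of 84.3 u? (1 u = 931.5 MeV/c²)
E = mc² = 78530 MeV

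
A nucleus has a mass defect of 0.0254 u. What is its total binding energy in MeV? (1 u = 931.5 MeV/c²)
B.E. = Δm × 931.5 = 23.66 MeV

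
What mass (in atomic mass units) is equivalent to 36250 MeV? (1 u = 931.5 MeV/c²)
m = E/c² = 38.92 u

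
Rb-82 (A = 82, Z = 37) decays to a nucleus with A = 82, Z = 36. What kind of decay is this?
ΔA = 0, ΔZ = -1 ⇒ beta-plus decay (β⁺) or electron capture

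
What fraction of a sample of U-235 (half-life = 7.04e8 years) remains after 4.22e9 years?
N/N₀ = (1/2)^(t/t½) = 0.01569 = 1.57%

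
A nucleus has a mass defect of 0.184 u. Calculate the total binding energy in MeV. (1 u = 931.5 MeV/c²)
B.E. = Δm × 931.5 = 171.4 MeV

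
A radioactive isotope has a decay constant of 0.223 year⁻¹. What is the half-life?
t½ = ln(2)/λ = 3.108 years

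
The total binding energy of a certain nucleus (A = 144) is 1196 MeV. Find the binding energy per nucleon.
B.E./A = 1196/144 = 8.306 MeV/nucleon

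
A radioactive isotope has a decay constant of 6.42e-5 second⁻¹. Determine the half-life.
t½ = ln(2)/λ = 10800 seconds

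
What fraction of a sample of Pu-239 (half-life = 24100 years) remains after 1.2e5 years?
N/N₀ = (1/2)^(t/t½) = 0.0317 = 3.17%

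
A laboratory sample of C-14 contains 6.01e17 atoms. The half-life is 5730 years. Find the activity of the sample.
A = λN = 7.27e13 decays/year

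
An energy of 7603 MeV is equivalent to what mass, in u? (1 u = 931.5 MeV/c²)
m = E/c² = 8.162 u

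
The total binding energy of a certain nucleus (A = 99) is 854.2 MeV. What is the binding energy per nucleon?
B.E./A = 854.2/99 = 8.628 MeV/nucleon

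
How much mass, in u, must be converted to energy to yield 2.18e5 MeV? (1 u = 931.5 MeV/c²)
m = E/c² = 234 u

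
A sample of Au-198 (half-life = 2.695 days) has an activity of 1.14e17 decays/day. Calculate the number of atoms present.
N = A/λ = 4.432e17 atoms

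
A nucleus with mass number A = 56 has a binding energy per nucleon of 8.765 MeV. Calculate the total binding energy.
B.E. = 8.765 × 56 = 490.8 MeV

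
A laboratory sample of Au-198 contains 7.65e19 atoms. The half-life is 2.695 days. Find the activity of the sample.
A = λN = 1.968e19 decays/day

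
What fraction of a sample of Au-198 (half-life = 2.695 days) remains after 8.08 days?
N/N₀ = (1/2)^(t/t½) = 0.1252 = 12.5%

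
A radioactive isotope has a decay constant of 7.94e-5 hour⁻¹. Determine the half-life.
t½ = ln(2)/λ = 8730 hours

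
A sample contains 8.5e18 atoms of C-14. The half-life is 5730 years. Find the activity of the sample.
A = λN = 1.028e15 decays/year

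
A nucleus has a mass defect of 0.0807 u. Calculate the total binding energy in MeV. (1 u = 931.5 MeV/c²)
B.E. = Δm × 931.5 = 75.17 MeV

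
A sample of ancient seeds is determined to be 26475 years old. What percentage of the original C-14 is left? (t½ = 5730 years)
N/N₀ = (1/2)^(t/t½) = 0.04066 = 4.07%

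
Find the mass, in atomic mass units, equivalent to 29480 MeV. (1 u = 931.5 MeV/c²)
m = E/c² = 31.65 u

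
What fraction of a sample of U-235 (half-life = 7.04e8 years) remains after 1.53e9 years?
N/N₀ = (1/2)^(t/t½) = 0.2217 = 22.2%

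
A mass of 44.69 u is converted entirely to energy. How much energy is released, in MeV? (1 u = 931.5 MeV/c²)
E = mc² = 41630 MeV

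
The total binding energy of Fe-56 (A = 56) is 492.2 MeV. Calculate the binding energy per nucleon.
B.E./A = 492.2/56 = 8.789 MeV/nucleon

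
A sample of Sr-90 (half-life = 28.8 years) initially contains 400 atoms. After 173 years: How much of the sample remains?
N = N₀(1/2)^(t/t½) = 6.22 atoms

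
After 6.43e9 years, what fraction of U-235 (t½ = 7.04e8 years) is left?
N/N₀ = (1/2)^(t/t½) = 0.00178 = 0.178%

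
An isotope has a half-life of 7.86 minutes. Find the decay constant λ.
λ = ln(2)/t½ = 0.08819 minute⁻¹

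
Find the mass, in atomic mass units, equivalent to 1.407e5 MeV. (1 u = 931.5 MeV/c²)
m = E/c² = 151 u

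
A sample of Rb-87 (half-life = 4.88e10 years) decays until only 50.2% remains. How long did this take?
t = t½ × log₂(N₀/N) = 4.852e10 years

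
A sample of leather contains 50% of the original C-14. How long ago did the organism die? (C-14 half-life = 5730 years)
Age = t½ × log₂(1/ratio) = 5730 years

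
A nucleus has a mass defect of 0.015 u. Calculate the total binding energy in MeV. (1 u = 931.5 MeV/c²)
B.E. = Δm × 931.5 = 13.97 MeV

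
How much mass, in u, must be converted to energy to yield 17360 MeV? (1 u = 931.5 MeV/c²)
m = E/c² = 18.64 u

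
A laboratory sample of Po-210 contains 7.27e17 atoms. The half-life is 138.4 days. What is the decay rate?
A = λN = 3.641e15 decays/day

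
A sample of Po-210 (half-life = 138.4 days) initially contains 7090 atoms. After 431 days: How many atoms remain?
N = N₀(1/2)^(t/t½) = 818.8 atoms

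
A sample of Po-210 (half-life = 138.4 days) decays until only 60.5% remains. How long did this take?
t = t½ × log₂(N₀/N) = 100.3 days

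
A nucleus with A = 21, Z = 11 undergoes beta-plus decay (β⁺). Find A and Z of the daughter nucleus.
Daughter: A = 21, Z = 10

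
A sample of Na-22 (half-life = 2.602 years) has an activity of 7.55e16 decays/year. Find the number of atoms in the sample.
N = A/λ = 2.834e17 atoms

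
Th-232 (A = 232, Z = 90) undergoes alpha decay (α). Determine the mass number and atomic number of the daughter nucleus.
Daughter: A = 228, Z = 88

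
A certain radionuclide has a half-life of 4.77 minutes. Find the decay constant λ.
λ = ln(2)/t½ = 0.1453 minute⁻¹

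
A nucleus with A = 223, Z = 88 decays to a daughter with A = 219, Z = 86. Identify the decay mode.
ΔA = -4, ΔZ = -2 ⇒ alpha decay (α)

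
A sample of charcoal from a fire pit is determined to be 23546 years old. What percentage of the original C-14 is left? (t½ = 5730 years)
N/N₀ = (1/2)^(t/t½) = 0.05794 = 5.79%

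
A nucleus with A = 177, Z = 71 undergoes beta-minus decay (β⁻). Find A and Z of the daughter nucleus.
Daughter: A = 177, Z = 72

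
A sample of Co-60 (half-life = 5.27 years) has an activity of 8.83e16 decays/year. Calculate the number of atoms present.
N = A/λ = 6.713e17 atoms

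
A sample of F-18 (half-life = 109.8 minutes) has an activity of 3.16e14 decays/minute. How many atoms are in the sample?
N = A/λ = 5.006e16 atoms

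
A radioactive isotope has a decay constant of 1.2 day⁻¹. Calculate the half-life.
t½ = ln(2)/λ = 0.5776 days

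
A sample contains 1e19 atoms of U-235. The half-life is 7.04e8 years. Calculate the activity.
A = λN = 9.846e9 decays/year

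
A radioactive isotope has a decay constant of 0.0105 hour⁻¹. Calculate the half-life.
t½ = ln(2)/λ = 66.01 hours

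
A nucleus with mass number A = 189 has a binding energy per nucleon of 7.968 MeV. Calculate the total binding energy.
B.E. = 7.968 × 189 = 1506 MeV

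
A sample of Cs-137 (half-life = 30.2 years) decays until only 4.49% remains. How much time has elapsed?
t = t½ × log₂(N₀/N) = 135.2 years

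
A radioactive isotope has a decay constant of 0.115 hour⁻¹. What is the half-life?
t½ = ln(2)/λ = 6.027 hours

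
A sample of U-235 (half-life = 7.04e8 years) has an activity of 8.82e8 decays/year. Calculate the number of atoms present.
N = A/λ = 8.958e17 atoms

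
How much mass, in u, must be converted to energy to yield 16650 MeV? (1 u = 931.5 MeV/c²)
m = E/c² = 17.87 u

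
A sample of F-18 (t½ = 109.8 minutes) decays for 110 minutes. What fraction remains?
N/N₀ = (1/2)^(t/t½) = 0.4994 = 49.9%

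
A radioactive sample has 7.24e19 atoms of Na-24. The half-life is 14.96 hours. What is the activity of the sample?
A = λN = 3.355e18 decays/hour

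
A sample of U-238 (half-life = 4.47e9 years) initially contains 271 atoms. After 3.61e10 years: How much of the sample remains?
N = N₀(1/2)^(t/t½) = 1.004 atoms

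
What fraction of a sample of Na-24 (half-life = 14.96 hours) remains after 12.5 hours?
N/N₀ = (1/2)^(t/t½) = 0.5604 = 56%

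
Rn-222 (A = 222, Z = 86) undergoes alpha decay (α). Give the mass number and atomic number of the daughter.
Daughter: A = 218, Z = 84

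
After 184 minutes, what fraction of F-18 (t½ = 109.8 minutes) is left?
N/N₀ = (1/2)^(t/t½) = 0.313 = 31.3%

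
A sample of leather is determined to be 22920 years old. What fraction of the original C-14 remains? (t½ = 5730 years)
N/N₀ = (1/2)^(t/t½) = 0.0625 = 6.25%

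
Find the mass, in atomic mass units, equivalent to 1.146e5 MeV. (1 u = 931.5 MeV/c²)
m = E/c² = 123 u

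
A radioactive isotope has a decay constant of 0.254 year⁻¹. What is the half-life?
t½ = ln(2)/λ = 2.729 years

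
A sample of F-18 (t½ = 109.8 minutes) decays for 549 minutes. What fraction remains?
N/N₀ = (1/2)^(t/t½) = 0.03125 = 3.12%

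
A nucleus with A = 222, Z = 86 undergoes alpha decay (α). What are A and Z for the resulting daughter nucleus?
Daughter: A = 218, Z = 84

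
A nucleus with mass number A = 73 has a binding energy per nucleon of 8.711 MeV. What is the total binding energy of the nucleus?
B.E. = 8.711 × 73 = 635.9 MeV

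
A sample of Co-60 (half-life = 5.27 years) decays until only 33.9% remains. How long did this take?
t = t½ × log₂(N₀/N) = 8.225 years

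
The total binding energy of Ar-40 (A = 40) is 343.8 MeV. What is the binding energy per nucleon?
B.E./A = 343.8/40 = 8.595 MeV/nucleon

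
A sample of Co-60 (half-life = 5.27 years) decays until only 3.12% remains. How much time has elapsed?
t = t½ × log₂(N₀/N) = 26.36 years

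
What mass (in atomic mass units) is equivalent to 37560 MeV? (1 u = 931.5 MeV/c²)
m = E/c² = 40.32 u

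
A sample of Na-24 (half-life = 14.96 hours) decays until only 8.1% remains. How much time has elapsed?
t = t½ × log₂(N₀/N) = 54.24 hours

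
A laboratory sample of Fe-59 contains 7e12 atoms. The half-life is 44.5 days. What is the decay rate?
A = λN = 1.09e11 decays/day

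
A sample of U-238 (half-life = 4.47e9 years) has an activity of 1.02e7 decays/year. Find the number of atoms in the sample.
N = A/λ = 6.578e16 atoms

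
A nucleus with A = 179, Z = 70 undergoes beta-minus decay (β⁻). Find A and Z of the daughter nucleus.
Daughter: A = 179, Z = 71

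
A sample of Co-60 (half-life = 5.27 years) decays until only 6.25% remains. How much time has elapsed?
t = t½ × log₂(N₀/N) = 21.08 years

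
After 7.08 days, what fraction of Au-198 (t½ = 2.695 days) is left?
N/N₀ = (1/2)^(t/t½) = 0.1619 = 16.2%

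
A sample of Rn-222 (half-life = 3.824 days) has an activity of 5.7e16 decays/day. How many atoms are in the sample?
N = A/λ = 3.145e17 atoms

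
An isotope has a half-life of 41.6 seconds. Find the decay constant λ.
λ = ln(2)/t½ = 0.01666 second⁻¹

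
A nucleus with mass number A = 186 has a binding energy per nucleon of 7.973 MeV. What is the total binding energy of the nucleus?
B.E. = 7.973 × 186 = 1483 MeV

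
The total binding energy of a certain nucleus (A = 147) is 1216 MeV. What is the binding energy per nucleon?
B.E./A = 1216/147 = 8.272 MeV/nucleon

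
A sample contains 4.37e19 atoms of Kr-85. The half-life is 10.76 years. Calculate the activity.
A = λN = 2.815e18 decays/year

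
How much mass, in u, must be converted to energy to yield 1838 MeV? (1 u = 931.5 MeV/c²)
m = E/c² = 1.973 u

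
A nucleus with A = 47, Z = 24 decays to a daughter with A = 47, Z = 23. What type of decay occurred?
ΔA = 0, ΔZ = -1 ⇒ beta-plus decay (β⁺) or electron capture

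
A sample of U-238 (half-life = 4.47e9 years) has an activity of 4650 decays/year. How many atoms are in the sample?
N = A/λ = 2.999e13 atoms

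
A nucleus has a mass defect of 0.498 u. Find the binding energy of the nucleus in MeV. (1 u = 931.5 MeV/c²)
B.E. = Δm × 931.5 = 463.9 MeV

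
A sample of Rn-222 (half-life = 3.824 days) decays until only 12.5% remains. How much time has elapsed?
t = t½ × log₂(N₀/N) = 11.47 days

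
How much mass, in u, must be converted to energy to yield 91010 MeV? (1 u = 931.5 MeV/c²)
m = E/c² = 97.7 u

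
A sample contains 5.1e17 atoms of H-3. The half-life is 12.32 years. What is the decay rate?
A = λN = 2.869e16 decays/year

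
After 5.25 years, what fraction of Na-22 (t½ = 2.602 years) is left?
N/N₀ = (1/2)^(t/t½) = 0.247 = 24.7%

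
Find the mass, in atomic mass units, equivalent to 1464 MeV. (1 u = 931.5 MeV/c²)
m = E/c² = 1.572 u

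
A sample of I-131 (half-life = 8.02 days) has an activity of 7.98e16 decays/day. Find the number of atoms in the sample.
N = A/λ = 9.233e17 atoms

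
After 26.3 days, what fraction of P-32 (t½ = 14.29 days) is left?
N/N₀ = (1/2)^(t/t½) = 0.2792 = 27.9%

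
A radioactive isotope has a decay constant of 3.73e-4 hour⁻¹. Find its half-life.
t½ = ln(2)/λ = 1858 hours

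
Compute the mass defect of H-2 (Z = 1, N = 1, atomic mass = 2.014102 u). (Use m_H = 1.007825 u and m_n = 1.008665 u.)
Δm = Z·m_H + N·m_n − M = 0.002388 u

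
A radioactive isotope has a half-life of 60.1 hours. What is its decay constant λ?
λ = ln(2)/t½ = 0.01153 hour⁻¹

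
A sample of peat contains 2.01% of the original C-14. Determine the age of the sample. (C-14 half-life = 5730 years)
Age = t½ × log₂(1/ratio) = 32300 years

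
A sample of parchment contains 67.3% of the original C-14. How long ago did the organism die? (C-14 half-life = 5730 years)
Age = t½ × log₂(1/ratio) = 3274 years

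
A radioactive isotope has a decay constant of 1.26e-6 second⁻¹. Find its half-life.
t½ = ln(2)/λ = 5.501e5 seconds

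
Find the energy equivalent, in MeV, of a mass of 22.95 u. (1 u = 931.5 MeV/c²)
E = mc² = 21380 MeV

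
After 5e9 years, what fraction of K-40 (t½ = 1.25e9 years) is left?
N/N₀ = (1/2)^(t/t½) = 0.0625 = 6.25%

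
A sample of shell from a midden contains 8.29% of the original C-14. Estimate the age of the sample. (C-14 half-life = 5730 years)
Age = t½ × log₂(1/ratio) = 20580 years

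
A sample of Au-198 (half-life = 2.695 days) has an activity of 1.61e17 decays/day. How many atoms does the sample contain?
N = A/λ = 6.26e17 atoms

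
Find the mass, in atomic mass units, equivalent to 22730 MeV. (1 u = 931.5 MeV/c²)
m = E/c² = 24.4 u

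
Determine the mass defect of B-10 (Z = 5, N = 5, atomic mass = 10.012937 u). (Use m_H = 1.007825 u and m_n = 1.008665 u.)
Δm = Z·m_H + N·m_n − M = 0.06951 u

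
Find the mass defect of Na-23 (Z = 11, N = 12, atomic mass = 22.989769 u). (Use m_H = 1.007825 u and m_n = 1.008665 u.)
Δm = Z·m_H + N·m_n − M = 0.2003 u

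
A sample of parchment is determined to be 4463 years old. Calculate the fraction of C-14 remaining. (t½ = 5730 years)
N/N₀ = (1/2)^(t/t½) = 0.5828 = 58.3%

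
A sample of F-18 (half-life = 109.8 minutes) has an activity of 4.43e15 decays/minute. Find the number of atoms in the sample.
N = A/λ = 7.017e17 atoms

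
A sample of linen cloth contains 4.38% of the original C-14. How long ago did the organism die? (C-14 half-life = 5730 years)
Age = t½ × log₂(1/ratio) = 25860 years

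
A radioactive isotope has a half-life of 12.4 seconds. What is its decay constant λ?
λ = ln(2)/t½ = 0.0559 second⁻¹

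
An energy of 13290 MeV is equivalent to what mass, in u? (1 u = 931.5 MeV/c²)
m = E/c² = 14.27 u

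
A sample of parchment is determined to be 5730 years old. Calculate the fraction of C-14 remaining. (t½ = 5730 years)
N/N₀ = (1/2)^(t/t½) = 0.5 = 50%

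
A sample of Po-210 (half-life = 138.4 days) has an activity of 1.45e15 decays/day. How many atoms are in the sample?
N = A/λ = 2.895e17 atoms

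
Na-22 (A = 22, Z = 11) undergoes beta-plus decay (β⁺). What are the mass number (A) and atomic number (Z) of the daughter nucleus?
Daughter: A = 22, Z = 10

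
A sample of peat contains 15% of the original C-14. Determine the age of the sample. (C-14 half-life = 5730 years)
Age = t½ × log₂(1/ratio) = 15680 years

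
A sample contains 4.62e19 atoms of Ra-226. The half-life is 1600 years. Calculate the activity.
A = λN = 2.001e16 decays/year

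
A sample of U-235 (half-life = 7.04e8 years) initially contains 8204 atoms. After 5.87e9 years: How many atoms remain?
N = N₀(1/2)^(t/t½) = 25.35 atoms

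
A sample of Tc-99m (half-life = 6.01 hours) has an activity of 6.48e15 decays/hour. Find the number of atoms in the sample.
N = A/λ = 5.619e16 atoms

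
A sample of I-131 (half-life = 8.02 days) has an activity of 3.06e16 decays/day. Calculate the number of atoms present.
N = A/λ = 3.541e17 atoms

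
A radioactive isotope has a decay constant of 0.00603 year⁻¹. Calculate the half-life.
t½ = ln(2)/λ = 114.9 years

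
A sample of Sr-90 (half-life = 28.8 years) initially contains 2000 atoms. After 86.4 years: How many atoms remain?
N = N₀(1/2)^(t/t½) = 250 atoms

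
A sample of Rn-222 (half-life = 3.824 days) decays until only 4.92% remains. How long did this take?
t = t½ × log₂(N₀/N) = 16.62 days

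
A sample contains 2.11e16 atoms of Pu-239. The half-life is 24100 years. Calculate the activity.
A = λN = 6.069e11 decays/year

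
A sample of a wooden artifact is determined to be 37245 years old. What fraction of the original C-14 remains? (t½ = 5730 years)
N/N₀ = (1/2)^(t/t½) = 0.01105 = 1.1%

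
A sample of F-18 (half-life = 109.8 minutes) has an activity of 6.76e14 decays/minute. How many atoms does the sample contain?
N = A/λ = 1.071e17 atoms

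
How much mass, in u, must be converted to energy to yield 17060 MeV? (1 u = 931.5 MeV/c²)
m = E/c² = 18.31 u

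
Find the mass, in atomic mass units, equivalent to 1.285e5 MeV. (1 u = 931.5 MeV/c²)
m = E/c² = 137.9 u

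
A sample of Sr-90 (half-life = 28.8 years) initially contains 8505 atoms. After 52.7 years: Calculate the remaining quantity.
N = N₀(1/2)^(t/t½) = 2392 atoms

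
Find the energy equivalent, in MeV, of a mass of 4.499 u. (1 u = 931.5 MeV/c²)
E = mc² = 4191 MeV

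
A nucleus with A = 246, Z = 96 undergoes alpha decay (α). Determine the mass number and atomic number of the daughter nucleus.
Daughter: A = 242, Z = 94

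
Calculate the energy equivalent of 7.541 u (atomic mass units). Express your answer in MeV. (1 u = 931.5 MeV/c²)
E = mc² = 7024 MeV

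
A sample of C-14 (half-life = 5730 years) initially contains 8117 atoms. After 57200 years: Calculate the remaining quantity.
N = N₀(1/2)^(t/t½) = 8.023 atoms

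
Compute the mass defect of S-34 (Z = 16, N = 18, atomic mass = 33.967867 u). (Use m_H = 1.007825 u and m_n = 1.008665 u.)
Δm = Z·m_H + N·m_n − M = 0.3133 u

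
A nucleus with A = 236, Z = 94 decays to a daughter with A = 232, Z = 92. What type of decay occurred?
ΔA = -4, ΔZ = -2 ⇒ alpha decay (α)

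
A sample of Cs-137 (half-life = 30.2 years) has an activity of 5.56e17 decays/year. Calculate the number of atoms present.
N = A/λ = 2.422e19 atoms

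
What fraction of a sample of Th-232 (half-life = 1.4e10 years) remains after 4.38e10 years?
N/N₀ = (1/2)^(t/t½) = 0.1143 = 11.4%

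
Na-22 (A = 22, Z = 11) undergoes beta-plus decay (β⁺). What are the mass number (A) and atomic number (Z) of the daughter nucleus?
Daughter: A = 22, Z = 10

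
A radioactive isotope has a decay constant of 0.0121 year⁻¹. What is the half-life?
t½ = ln(2)/λ = 57.28 years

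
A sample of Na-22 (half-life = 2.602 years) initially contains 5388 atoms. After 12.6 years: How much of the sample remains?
N = N₀(1/2)^(t/t½) = 187.8 atoms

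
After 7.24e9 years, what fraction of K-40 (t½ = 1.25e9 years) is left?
N/N₀ = (1/2)^(t/t½) = 0.01805 = 1.8%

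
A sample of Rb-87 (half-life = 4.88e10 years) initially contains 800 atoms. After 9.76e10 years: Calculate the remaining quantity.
N = N₀(1/2)^(t/t½) = 200 atoms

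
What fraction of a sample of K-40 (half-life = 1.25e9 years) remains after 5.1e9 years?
N/N₀ = (1/2)^(t/t½) = 0.05913 = 5.91%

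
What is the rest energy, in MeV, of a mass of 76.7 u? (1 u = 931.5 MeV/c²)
E = mc² = 71450 MeV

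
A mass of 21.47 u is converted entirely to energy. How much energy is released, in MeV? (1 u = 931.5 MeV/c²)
E = mc² = 20000 MeV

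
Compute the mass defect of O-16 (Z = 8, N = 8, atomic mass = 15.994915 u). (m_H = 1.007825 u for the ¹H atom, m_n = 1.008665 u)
Δm = Z·m_H + N·m_n − M = 0.137 u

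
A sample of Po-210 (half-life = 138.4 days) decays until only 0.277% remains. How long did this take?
t = t½ × log₂(N₀/N) = 1176 days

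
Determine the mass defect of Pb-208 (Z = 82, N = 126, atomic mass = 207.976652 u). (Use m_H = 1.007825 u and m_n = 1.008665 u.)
Δm = Z·m_H + N·m_n − M = 1.757 u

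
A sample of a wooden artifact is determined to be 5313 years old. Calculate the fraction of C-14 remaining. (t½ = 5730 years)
N/N₀ = (1/2)^(t/t½) = 0.5259 = 52.6%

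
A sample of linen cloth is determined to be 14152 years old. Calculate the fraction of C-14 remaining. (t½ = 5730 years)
N/N₀ = (1/2)^(t/t½) = 0.1805 = 18.1%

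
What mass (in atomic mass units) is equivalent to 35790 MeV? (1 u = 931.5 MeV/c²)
m = E/c² = 38.42 u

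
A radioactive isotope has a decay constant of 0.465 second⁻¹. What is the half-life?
t½ = ln(2)/λ = 1.491 seconds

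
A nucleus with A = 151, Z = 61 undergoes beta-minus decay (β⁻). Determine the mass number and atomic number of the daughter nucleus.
Daughter: A = 151, Z = 62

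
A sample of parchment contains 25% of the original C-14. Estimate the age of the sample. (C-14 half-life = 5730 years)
Age = t½ × log₂(1/ratio) = 11460 years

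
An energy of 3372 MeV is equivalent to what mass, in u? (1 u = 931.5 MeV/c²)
m = E/c² = 3.62 u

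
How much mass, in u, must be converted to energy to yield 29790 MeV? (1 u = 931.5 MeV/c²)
m = E/c² = 31.98 u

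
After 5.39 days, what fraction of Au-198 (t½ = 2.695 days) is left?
N/N₀ = (1/2)^(t/t½) = 0.25 = 25%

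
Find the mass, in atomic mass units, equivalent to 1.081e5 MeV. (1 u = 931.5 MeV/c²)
m = E/c² = 116 u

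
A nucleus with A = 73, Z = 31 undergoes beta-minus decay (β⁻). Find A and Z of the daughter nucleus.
Daughter: A = 73, Z = 32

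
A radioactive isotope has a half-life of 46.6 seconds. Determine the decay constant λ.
λ = ln(2)/t½ = 0.01487 second⁻¹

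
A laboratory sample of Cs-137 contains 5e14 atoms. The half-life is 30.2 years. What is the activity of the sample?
A = λN = 1.148e13 decays/year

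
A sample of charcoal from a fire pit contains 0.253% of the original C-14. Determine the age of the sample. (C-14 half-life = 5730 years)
Age = t½ × log₂(1/ratio) = 49430 years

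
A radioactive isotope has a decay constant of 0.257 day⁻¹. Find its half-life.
t½ = ln(2)/λ = 2.697 days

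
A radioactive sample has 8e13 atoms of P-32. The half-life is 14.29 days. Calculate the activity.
A = λN = 3.88e12 decays/day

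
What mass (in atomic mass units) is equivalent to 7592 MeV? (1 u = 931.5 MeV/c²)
m = E/c² = 8.15 u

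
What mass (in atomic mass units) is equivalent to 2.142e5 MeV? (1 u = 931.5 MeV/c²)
m = E/c² = 230 u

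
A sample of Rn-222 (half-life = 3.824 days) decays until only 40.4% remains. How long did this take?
t = t½ × log₂(N₀/N) = 5 days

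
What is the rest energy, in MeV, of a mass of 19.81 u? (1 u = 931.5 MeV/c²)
E = mc² = 18450 MeV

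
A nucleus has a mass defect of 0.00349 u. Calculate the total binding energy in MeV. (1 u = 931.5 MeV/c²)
B.E. = Δm × 931.5 = 3.251 MeV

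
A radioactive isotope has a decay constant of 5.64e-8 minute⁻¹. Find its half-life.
t½ = ln(2)/λ = 1.229e7 minutes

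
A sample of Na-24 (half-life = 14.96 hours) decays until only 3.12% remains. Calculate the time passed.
t = t½ × log₂(N₀/N) = 74.83 hours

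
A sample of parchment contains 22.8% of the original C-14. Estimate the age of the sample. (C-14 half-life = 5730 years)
Age = t½ × log₂(1/ratio) = 12220 years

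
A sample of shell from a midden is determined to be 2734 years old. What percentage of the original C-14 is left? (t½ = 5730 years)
N/N₀ = (1/2)^(t/t½) = 0.7184 = 71.8%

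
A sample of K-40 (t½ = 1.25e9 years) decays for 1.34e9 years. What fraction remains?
N/N₀ = (1/2)^(t/t½) = 0.4757 = 47.6%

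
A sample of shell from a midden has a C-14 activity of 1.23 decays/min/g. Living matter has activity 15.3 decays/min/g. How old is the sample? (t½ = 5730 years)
Age = t½ × log₂(A₀/A) = 20840 years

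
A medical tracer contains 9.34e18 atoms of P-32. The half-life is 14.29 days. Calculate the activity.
A = λN = 4.53e17 decays/day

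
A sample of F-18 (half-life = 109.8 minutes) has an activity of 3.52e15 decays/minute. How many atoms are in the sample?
N = A/λ = 5.576e17 atoms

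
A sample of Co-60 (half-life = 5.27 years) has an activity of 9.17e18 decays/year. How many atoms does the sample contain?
N = A/λ = 6.972e19 atoms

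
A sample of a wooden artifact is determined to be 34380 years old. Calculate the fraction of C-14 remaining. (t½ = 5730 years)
N/N₀ = (1/2)^(t/t½) = 0.01562 = 1.56%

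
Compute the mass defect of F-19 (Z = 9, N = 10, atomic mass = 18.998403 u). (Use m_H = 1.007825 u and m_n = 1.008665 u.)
Δm = Z·m_H + N·m_n − M = 0.1587 u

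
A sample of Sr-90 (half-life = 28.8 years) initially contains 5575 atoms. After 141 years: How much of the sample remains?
N = N₀(1/2)^(t/t½) = 187.3 atoms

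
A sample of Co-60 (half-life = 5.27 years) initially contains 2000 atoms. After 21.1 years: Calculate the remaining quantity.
N = N₀(1/2)^(t/t½) = 124.7 atoms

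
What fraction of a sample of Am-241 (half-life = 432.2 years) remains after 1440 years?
N/N₀ = (1/2)^(t/t½) = 0.09932 = 9.93%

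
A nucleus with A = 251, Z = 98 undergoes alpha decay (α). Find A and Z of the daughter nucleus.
Daughter: A = 247, Z = 96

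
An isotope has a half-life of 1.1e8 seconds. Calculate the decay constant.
λ = ln(2)/t½ = 6.301e-9 second⁻¹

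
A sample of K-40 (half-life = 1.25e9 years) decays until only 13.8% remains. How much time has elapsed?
t = t½ × log₂(N₀/N) = 3.572e9 years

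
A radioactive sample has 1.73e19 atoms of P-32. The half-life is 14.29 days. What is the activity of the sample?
A = λN = 8.391e17 decays/day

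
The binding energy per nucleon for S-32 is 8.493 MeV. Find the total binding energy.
B.E. = 8.493 × 32 = 271.8 MeV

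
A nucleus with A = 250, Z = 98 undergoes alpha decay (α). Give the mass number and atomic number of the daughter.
Daughter: A = 246, Z = 96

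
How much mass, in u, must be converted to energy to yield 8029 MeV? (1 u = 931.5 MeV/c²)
m = E/c² = 8.619 u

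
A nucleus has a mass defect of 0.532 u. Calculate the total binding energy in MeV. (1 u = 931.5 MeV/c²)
B.E. = Δm × 931.5 = 495.6 MeV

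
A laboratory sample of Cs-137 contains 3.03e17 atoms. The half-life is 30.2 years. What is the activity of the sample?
A = λN = 6.954e15 decays/year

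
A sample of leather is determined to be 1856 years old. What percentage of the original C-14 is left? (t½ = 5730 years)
N/N₀ = (1/2)^(t/t½) = 0.7989 = 79.9%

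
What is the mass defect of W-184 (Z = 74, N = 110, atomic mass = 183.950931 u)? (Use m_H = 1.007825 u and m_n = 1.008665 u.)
Δm = Z·m_H + N·m_n − M = 1.581 u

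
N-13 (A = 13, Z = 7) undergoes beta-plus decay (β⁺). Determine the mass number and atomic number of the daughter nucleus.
Daughter: A = 13, Z = 6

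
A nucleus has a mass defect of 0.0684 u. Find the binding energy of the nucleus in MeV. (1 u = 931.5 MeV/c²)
B.E. = Δm × 931.5 = 63.71 MeV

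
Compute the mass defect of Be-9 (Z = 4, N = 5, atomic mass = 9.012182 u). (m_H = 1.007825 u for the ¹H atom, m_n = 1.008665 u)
Δm = Z·m_H + N·m_n − M = 0.06244 u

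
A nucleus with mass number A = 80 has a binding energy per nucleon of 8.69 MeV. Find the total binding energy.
B.E. = 8.69 × 80 = 695.2 MeV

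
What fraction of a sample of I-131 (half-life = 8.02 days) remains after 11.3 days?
N/N₀ = (1/2)^(t/t½) = 0.3766 = 37.7%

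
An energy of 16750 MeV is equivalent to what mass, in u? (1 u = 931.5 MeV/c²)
m = E/c² = 17.98 u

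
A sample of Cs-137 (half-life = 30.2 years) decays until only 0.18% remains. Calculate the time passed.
t = t½ × log₂(N₀/N) = 275.4 years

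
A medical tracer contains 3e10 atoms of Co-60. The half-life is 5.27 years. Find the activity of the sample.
A = λN = 3.946e9 decays/year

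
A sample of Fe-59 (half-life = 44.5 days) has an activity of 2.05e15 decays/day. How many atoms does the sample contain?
N = A/λ = 1.316e17 atoms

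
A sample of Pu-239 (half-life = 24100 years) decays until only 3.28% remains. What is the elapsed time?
t = t½ × log₂(N₀/N) = 1.188e5 years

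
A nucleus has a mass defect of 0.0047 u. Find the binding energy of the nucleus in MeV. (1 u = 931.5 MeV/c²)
B.E. = Δm × 931.5 = 4.378 MeV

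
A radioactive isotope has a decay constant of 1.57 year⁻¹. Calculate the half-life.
t½ = ln(2)/λ = 0.4415 years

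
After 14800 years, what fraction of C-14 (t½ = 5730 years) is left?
N/N₀ = (1/2)^(t/t½) = 0.1669 = 16.7%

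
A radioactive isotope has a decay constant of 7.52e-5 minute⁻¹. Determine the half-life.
t½ = ln(2)/λ = 9217 minutes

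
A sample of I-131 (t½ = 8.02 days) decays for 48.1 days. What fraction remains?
N/N₀ = (1/2)^(t/t½) = 0.01565 = 1.57%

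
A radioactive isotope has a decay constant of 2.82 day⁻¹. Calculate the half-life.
t½ = ln(2)/λ = 0.2458 days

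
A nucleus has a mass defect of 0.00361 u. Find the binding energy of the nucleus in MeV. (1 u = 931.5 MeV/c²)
B.E. = Δm × 931.5 = 3.363 MeV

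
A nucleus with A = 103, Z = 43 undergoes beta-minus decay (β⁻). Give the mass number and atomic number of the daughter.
Daughter: A = 103, Z = 44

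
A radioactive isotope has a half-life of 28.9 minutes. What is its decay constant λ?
λ = ln(2)/t½ = 0.02398 minute⁻¹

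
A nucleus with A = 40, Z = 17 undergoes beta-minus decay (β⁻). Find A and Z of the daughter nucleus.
Daughter: A = 40, Z = 18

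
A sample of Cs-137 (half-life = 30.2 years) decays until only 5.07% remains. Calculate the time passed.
t = t½ × log₂(N₀/N) = 129.9 years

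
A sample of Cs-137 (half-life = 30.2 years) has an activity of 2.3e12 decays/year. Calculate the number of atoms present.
N = A/λ = 1.002e14 atoms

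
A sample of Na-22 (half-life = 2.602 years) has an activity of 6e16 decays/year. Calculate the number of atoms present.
N = A/λ = 2.252e17 atoms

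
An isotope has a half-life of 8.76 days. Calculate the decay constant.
λ = ln(2)/t½ = 0.07913 day⁻¹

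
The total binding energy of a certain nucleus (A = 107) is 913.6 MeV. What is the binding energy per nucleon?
B.E./A = 913.6/107 = 8.538 MeV/nucleon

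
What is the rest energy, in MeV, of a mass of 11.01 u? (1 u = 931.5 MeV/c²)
E = mc² = 10260 MeV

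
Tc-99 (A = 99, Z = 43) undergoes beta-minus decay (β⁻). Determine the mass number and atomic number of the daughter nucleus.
Daughter: A = 99, Z = 44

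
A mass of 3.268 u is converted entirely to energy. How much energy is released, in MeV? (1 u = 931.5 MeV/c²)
E = mc² = 3044 MeV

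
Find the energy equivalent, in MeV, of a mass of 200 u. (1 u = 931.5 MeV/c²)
E = mc² = 1.863e5 MeV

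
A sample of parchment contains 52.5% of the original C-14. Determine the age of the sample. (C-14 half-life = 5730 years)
Age = t½ × log₂(1/ratio) = 5327 years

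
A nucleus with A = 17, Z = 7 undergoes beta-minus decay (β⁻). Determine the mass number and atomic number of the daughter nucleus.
Daughter: A = 17, Z = 8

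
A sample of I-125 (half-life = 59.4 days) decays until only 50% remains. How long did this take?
t = t½ × log₂(N₀/N) = 59.4 days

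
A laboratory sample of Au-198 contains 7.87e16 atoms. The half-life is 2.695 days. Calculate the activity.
A = λN = 2.024e16 decays/day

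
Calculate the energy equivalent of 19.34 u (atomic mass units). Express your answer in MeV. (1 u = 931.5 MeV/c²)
E = mc² = 18020 MeV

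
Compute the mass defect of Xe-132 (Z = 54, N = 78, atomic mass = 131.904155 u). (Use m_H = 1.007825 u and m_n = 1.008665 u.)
Δm = Z·m_H + N·m_n − M = 1.194 u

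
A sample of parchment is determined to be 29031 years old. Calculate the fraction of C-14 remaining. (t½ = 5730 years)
N/N₀ = (1/2)^(t/t½) = 0.02984 = 2.98%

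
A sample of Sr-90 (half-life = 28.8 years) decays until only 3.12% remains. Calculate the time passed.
t = t½ × log₂(N₀/N) = 144.1 years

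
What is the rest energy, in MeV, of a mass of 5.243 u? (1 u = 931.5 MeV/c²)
E = mc² = 4884 MeV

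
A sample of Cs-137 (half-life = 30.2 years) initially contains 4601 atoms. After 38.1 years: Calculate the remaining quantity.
N = N₀(1/2)^(t/t½) = 1919 atoms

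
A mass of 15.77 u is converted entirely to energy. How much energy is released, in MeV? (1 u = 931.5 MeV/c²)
E = mc² = 14690 MeV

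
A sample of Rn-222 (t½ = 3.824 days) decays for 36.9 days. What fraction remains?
N/N₀ = (1/2)^(t/t½) = 0.001245 = 0.125%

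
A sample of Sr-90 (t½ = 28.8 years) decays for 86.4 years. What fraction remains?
N/N₀ = (1/2)^(t/t½) = 0.125 = 12.5%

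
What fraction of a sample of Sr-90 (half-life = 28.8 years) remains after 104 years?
N/N₀ = (1/2)^(t/t½) = 0.08184 = 8.18%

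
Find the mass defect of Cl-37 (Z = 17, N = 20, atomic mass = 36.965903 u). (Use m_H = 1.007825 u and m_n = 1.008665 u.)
Δm = Z·m_H + N·m_n − M = 0.3404 u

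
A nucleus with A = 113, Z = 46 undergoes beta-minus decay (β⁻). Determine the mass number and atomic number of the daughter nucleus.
Daughter: A = 113, Z = 47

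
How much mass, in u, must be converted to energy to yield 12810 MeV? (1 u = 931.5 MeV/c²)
m = E/c² = 13.75 u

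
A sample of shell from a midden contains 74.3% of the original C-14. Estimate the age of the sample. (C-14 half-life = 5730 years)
Age = t½ × log₂(1/ratio) = 2456 years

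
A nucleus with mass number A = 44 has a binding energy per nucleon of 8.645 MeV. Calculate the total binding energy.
B.E. = 8.645 × 44 = 380.4 MeV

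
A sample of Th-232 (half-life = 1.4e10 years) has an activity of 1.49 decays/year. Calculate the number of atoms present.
N = A/λ = 3.009e10 atoms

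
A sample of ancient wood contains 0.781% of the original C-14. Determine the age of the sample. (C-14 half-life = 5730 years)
Age = t½ × log₂(1/ratio) = 40110 years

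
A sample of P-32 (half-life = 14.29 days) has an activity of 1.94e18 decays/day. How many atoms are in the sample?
N = A/λ = 4e19 atoms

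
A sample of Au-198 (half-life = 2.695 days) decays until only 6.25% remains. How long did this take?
t = t½ × log₂(N₀/N) = 10.78 days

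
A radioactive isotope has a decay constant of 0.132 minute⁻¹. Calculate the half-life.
t½ = ln(2)/λ = 5.251 minutes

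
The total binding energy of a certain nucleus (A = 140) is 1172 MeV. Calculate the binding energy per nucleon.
B.E./A = 1172/140 = 8.371 MeV/nucleon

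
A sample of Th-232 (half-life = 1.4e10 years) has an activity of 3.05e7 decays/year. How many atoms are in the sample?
N = A/λ = 6.16e17 atoms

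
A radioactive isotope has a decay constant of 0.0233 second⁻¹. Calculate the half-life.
t½ = ln(2)/λ = 29.75 seconds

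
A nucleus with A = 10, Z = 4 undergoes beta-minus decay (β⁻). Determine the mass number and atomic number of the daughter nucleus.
Daughter: A = 10, Z = 5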